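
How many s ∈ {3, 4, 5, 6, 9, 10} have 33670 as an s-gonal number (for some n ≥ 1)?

2

s = 3: P(3, 259) = 33670. ✓
s = 4: P(4, 183) = 33489 and P(4, 184) = 33856; 33670 is not s-gonal.
s = 5: P(5, 149) = 33227 and P(5, 150) = 33675; 33670 is not s-gonal.
s = 6: P(6, 130) = 33670. ✓
s = 9: P(9, 98) = 33369 and P(9, 99) = 34056; 33670 is not s-gonal.
s = 10: P(10, 92) = 33580 and P(10, 93) = 34317; 33670 is not s-gonal.
Hits: s ∈ {3, 6} → 2.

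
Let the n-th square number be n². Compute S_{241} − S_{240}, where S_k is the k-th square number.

481

n² − (n−1)² = 2n − 1, so 241² − 240² = 2·241 − 1 = 481.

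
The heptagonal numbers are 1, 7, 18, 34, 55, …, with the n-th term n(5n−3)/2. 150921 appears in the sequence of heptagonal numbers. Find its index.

246

Set n(5n−3)/2 = 150921, giving 5n² − 3n − 301842 = 0.
So n = (3 + 2457) / 10 = 2460/10 = 246.
Check: 246·(5·246 − 3)/2 = 150921. ✓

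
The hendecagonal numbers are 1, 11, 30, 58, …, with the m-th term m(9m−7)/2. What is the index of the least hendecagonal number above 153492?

186

Solve n(9n−7)/2 > 153492 for integer n.
The largest n with value ≤ 153492 is 185 (since 153365 ≤ 153492 < 155031), so the first above is n = 186, value 155031.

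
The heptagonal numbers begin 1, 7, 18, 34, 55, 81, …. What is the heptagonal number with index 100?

The 100th heptagonal number is n(5n−3)/2 with n = 100.
100·(5·100 − 3)/2 = 100·497/2 = 24850.

24850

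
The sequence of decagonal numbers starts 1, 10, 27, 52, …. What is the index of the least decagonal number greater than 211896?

231

Solve n(4n−3) > 211896 for integer n.
The largest n with value ≤ 211896 is 230 (since 210910 ≤ 211896 < 212751), so the first above is n = 231, value 212751.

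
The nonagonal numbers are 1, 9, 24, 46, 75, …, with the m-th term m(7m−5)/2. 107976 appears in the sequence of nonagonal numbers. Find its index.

176

Set n(7n−5)/2 = 107976, giving 7n² − 5n − 215952 = 0.
So n = (5 + 2459) / 14 = 2464/14 = 176.
Check: 176·(7·176 − 5)/2 = 107976. ✓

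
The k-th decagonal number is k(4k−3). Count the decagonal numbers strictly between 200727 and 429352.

The n-th decagonal number is n(4n−3).
Smallest index with value > 200727: n = 225 (giving 201825).
Largest index with value < 429352: n = 327 (giving 426735).
Indices 225 through 327: 103 terms.

103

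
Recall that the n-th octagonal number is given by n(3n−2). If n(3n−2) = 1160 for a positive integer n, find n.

20

Set n(3n−2) = 1160, giving 3n² − 2n − 1160 = 0.
The discriminant is 4 + 12·1160 = 13924, and √13924 = 118.
So n = (2 + 118) / 6 = 120/6 = 20.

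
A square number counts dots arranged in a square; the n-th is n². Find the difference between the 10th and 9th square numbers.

n² − (n−1)² = 2n − 1, so 10² − 9² = 2·10 − 1 = 19.

19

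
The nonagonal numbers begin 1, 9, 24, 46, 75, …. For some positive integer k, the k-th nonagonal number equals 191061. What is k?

Set n(7n−5)/2 = 191061, giving 7n² − 5n − 382122 = 0.
The discriminant is 25 + 56·191061 = 10699441, and √10699441 = 3271.
So n = (5 + 3271) / 14 = 3276/14 = 234.
Check: 234·(7·234 − 5)/2 = 191061. ✓

234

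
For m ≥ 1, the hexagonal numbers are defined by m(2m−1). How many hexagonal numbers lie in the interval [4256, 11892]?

31

The n-th hexagonal number is n(2n−1).
Smallest index with value ≥ 4256: n = 47 (giving 4371).
Largest index with value ≤ 11892: n = 77 (giving 11781).
Indices 47 through 77: 31 terms.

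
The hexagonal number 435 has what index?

15

Set n(2n−1) = 435, giving 2n² − n − 435 = 0.
So n = (1 + 59) / 4 = 60/4 = 15.
Check: 15·(2·15 − 1) = 435. ✓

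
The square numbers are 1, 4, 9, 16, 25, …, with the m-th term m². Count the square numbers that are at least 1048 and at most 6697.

The n-th square number is n².
Smallest index with value ≥ 1048: n = 33 (giving 1089).
Largest index with value ≤ 6697: n = 81 (giving 6561).
Indices 33 through 81: 49 terms.

49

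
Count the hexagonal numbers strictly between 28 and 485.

11

The n-th hexagonal number is n(2n−1).
Smallest index with value > 28: n = 5 (giving 45).
Largest index with value < 485: n = 15 (giving 435).
Indices 5 through 15: 11 terms.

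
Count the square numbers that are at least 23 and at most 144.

8

The n-th square number is n².
Smallest index with value ≥ 23: n = 5 (giving 25).
Largest index with value ≤ 144: n = 12 (giving 144).
Indices 5 through 12: 8 terms.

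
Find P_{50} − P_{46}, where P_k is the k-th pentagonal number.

574

50·(3·50 − 1)/2 = 3725 and 46·(3·46 − 1)/2 = 3151.
Difference: 3725 − 3151 = 574.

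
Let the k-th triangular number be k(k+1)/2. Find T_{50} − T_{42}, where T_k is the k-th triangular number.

372

50·51/2 = 1275 and 42·43/2 = 903.
Difference: 1275 − 903 = 372.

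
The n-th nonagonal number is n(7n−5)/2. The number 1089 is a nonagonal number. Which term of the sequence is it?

Set n(7n−5)/2 = 1089, giving 7n² − 5n − 2178 = 0.
The discriminant is 25 + 56·1089 = 61009, and √61009 = 247.
So n = (5 + 247) / 14 = 252/14 = 18.

18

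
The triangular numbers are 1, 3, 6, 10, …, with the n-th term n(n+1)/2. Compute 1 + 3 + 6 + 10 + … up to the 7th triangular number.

Σ i(i+1)/2 = (Σi² + Σi) / 2 over i = 1..7.
Σi = 28 and Σi² = 140.
(1·140 + 1·28) / 2 = 168/2 = 84.

84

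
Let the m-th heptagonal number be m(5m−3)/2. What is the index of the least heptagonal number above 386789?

Solve n(5n−3)/2 > 386789 for integer n.
The largest n with value ≤ 386789 is 393 (since 385533 ≤ 386789 < 387499), so the first above is n = 394, value 387499.

394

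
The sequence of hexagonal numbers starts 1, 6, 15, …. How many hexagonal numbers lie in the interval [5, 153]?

The n-th hexagonal number is n(2n−1).
Smallest index with value ≥ 5: n = 2 (giving 6).
Largest index with value ≤ 153: n = 9 (giving 153).
Indices 2 through 9: 8 terms.

8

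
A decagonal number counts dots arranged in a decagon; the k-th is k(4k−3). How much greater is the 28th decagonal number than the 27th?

217

Consecutive decagonal numbers differ by 8n − 7: here 8·28 − 7 = 217.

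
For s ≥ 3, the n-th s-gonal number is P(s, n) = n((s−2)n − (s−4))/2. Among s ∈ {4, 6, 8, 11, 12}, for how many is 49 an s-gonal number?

s = 4: P(4, 7) = 49. ✓
s = 6: P(6, 5) = 45 and P(6, 6) = 66; 49 is not s-gonal.
s = 8: P(8, 4) = 40 and P(8, 5) = 65; 49 is not s-gonal.
s = 11: P(11, 3) = 30 and P(11, 4) = 58; 49 is not s-gonal.
s = 12: P(12, 3) = 33 and P(12, 4) = 64; 49 is not s-gonal.
Hits: s ∈ {4} → 1.

1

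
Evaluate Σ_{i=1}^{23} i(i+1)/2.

2300

Σ i(i+1)/2 = (Σi² + Σi) / 2 over i = 1..23.
Σi = 276 and Σi² = 4324.
(1·4324 + 1·276) / 2 = 4600/2 = 2300.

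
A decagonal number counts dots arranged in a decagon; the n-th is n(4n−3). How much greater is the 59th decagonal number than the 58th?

465

Consecutive decagonal numbers differ by 8n − 7: here 8·59 − 7 = 465.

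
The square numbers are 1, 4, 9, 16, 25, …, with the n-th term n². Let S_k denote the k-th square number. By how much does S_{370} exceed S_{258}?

70336

370² = 136900 and 258² = 66564.
Difference: 136900 − 66564 = 70336.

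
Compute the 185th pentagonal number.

51245

185·(3·185 − 1)/2 = 185·554/2 = 185·277 = 51245.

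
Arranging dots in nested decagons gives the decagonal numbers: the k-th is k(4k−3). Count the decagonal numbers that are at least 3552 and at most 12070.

The n-th decagonal number is n(4n−3).
Smallest index with value ≥ 3552: n = 31 (giving 3751).
Largest index with value ≤ 12070: n = 55 (giving 11935).
Indices 31 through 55: 25 terms.

25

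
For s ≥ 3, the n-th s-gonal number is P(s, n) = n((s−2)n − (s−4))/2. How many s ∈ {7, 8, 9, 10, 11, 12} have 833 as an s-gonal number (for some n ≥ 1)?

2

s = 7: P(7, 18) = 783 and P(7, 19) = 874; 833 is not s-gonal.
s = 8: P(8, 17) = 833. ✓
s = 9: P(9, 15) = 750 and P(9, 16) = 856; 833 is not s-gonal.
s = 10: P(10, 14) = 742 and P(10, 15) = 855; 833 is not s-gonal.
s = 11: P(11, 14) = 833. ✓
s = 12: P(12, 13) = 793 and P(12, 14) = 924; 833 is not s-gonal.
Hits: s ∈ {8, 11} → 2.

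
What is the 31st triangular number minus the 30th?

31

Consecutive triangular numbers differ by n: T_{31} − T_{30} = 31.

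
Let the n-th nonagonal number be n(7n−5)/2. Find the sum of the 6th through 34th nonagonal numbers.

46255

Σ i(7i−5)/2 = (7Σi² − 5Σi) / 2 over i = 6..34.
Σi = 595 − 15 = 580 and Σi² = 13685 − 55 = 13630.
(7·13630 − 5·580) / 2 = 92510/2 = 46255.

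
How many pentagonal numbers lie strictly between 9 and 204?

9

The n-th pentagonal number is n(3n−1)/2.
Smallest index with value > 9: n = 3 (giving 12).
Largest index with value < 204: n = 11 (giving 176).
Indices 3 through 11: 9 terms.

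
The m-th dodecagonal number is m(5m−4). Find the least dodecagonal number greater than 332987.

334369

Solve n(5n−4) > 332987 for integer n.
The largest n with value ≤ 332987 is 258 (since 331788 ≤ 332987 < 334369), so the first above is n = 259, value 334369.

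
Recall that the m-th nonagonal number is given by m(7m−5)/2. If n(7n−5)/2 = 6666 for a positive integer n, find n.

44

Set n(7n−5)/2 = 6666, giving 7n² − 5n − 13332 = 0.
The discriminant is 25 + 56·6666 = 373321, and √373321 = 611.
So n = (5 + 611) / 14 = 616/14 = 44.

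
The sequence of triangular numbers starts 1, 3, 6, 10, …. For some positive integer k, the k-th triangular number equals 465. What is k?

Set n(n+1)/2 = 465, giving n² + n − 930 = 0.
So n = (-1 + 61) / 2 = 60/2 = 30.
Check: 30·31/2 = 465. ✓

30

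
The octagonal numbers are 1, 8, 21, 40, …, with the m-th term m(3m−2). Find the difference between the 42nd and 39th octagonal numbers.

42·(3·42 − 2) = 5208 and 39·(3·39 − 2) = 4485.
Difference: 5208 − 4485 = 723.

723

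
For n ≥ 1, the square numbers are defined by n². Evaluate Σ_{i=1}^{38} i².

19019

Σ_{i=1}^{38} i² = 38·39·77/6 = 19019.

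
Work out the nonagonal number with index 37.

4699

37·(7·37 − 5)/2 = 37·254/2 = 37·127 = 4699.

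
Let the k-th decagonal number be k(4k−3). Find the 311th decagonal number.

385951

311·(4·311 − 3) = 311·1241 = 385951.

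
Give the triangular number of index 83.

The 83rd triangular number is n(n+1)/2 with n = 83.
83·84/2 = 6972/2 = 3486.

3486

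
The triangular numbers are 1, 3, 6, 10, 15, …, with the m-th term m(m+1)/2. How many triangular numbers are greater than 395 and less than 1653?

The n-th triangular number is n(n+1)/2.
Smallest index with value > 395: n = 28 (giving 406).
Largest index with value < 1653: n = 56 (giving 1596).
Indices 28 through 56: 29 terms.

29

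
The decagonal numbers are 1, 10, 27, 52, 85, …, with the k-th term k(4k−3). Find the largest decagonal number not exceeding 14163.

Solve n(4n−3) ≤ 14163 for integer n.
n = 59 gives 13747 ≤ 14163, while n = 60 gives 14220 > 14163; so the answer is 13747.

13747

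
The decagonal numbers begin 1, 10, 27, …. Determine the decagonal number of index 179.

The 179th decagonal number is n(4n−3) with n = 179.
179·(4·179 − 3) = 179·713 = 127627.

127627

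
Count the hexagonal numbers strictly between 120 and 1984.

23

The n-th hexagonal number is n(2n−1).
Smallest index with value > 120: n = 9 (giving 153).
Largest index with value < 1984: n = 31 (giving 1891).
Indices 9 through 31: 23 terms.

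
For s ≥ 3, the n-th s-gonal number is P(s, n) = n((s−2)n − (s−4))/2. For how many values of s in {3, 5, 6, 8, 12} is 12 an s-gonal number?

s = 3: P(3, 4) = 10 and P(3, 5) = 15; 12 is not s-gonal.
s = 5: P(5, 3) = 12. ✓
s = 6: P(6, 2) = 6 and P(6, 3) = 15; 12 is not s-gonal.
s = 8: P(8, 2) = 8 and P(8, 3) = 21; 12 is not s-gonal.
s = 12: P(12, 2) = 12. ✓
Hits: s ∈ {5, 12} → 2.

2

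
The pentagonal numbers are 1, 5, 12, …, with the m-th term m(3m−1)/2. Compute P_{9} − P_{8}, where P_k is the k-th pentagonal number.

25

Consecutive pentagonal numbers differ by 3n − 2: here 3·9 − 2 = 25.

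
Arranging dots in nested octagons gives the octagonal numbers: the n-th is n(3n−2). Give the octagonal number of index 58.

58·(3·58 − 2) = 58·172 = 9976.

9976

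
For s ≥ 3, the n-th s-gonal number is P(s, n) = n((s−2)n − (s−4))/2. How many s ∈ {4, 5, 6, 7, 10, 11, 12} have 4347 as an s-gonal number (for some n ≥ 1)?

s = 4: P(4, 65) = 4225 and P(4, 66) = 4356; 4347 is not s-gonal.
s = 5: P(5, 54) = 4347. ✓
s = 6: P(6, 46) = 4186 and P(6, 47) = 4371; 4347 is not s-gonal.
s = 7: P(7, 42) = 4347. ✓
s = 10: P(10, 33) = 4257 and P(10, 34) = 4522; 4347 is not s-gonal.
s = 11: P(11, 31) = 4216 and P(11, 32) = 4496; 4347 is not s-gonal.
s = 12: P(12, 29) = 4089 and P(12, 30) = 4380; 4347 is not s-gonal.
Hits: s ∈ {5, 7} → 2.

2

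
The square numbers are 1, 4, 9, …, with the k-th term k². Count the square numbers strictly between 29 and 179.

8

The n-th square number is n².
Smallest index with value > 29: n = 6 (giving 36).
Largest index with value < 179: n = 13 (giving 169).
Indices 6 through 13: 8 terms.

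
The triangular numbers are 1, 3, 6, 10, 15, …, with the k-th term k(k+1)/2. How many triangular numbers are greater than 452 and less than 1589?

The n-th triangular number is n(n+1)/2.
Smallest index with value > 452: n = 30 (giving 465).
Largest index with value < 1589: n = 55 (giving 1540).
Indices 30 through 55: 26 terms.

26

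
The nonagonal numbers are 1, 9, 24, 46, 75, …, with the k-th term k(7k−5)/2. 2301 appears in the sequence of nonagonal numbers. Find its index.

26

Set n(7n−5)/2 = 2301, giving 7n² − 5n − 4602 = 0.
So n = (5 + 359) / 14 = 364/14 = 26.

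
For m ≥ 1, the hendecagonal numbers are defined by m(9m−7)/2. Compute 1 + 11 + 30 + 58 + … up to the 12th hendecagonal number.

2652

Σ i(9i−7)/2 = (9Σi² − 7Σi) / 2 over i = 1..12.
Σi = 78 and Σi² = 650.
(9·650 − 7·78) / 2 = 5304/2 = 2652.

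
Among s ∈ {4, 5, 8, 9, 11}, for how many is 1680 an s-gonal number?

s = 4: P(4, 40) = 1600 and P(4, 41) = 1681; 1680 is not s-gonal.
s = 5: P(5, 33) = 1617 and P(5, 34) = 1717; 1680 is not s-gonal.
s = 8: P(8, 24) = 1680. ✓
s = 9: P(9, 22) = 1639 and P(9, 23) = 1794; 1680 is not s-gonal.
s = 11: P(11, 19) = 1558 and P(11, 20) = 1730; 1680 is not s-gonal.
Hits: s ∈ {8} → 1.

1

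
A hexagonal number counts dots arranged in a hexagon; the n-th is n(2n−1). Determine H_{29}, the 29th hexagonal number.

29·(2·29 − 1) = 29·57 = 1653.

1653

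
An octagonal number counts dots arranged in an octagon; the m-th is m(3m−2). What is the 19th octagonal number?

1045

19·(3·19 − 2) = 19·55 = 1045.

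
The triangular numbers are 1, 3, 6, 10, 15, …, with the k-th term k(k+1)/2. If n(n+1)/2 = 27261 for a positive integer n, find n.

Set n(n+1)/2 = 27261, giving n² + n − 54522 = 0.
The discriminant is 1 + 8·27261 = 218089, and √218089 = 467.
So n = (-1 + 467) / 2 = 466/2 = 233.

233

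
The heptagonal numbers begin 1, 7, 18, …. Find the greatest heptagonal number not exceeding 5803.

5688

Solve n(5n−3)/2 ≤ 5803 for integer n.
n = 48 gives 5688 ≤ 5803, while n = 49 gives 5929 > 5803; so the answer is 5688.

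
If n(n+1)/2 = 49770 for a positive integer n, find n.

315

Set n(n+1)/2 = 49770, giving n² + n − 99540 = 0.
The discriminant is 1 + 8·49770 = 398161, and √398161 = 631.
So n = (-1 + 631) / 2 = 630/2 = 315.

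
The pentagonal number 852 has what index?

Set n(3n−1)/2 = 852, giving 3n² − n − 1704 = 0.
The discriminant is 1 + 24·852 = 20449, and √20449 = 143.
So n = (1 + 143) / 6 = 144/6 = 24.

24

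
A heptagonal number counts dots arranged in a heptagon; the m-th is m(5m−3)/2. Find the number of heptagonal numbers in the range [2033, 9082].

The n-th heptagonal number is n(5n−3)/2.
Smallest index with value ≥ 2033: n = 29 (giving 2059).
Largest index with value ≤ 9082: n = 60 (giving 8910).
Indices 29 through 60: 32 terms.

32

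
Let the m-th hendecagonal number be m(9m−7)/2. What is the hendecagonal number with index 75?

The 75th hendecagonal number is n(9n−7)/2 with n = 75.
75·(9·75 − 7)/2 = 75·668/2 = 75·334 = 25050.

25050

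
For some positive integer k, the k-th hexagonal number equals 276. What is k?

Set n(2n−1) = 276, giving 2n² − n − 276 = 0.
The discriminant is 1 + 8·276 = 2209, and √2209 = 47.
So n = (1 + 47) / 4 = 48/4 = 12.

12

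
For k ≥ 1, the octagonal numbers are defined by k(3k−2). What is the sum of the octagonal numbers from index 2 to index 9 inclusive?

764

Σ i(3i−2) = 3Σi² − 2Σi over i = 2..9.
Σi = 45 − 1 = 44 and Σi² = 285 − 1 = 284.
3·284 − 2·44 = 764.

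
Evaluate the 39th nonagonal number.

39·(7·39 − 5)/2 = 39·268/2 = 39·134 = 5226.

5226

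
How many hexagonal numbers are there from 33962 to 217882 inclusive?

The n-th hexagonal number is n(2n−1).
Smallest index with value ≥ 33962: n = 131 (giving 34191).
Largest index with value ≤ 217882: n = 330 (giving 217470).
Indices 131 through 330: 200 terms.

200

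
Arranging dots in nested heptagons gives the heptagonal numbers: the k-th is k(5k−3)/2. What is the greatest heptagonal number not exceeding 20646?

20566

Solve n(5n−3)/2 ≤ 20646 for integer n.
n = 91 gives 20566 ≤ 20646, while n = 92 gives 21022 > 20646; so the answer is 20566.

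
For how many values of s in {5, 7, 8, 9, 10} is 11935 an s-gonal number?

s = 5: P(5, 89) = 11837 and P(5, 90) = 12105; 11935 is not s-gonal.
s = 7: P(7, 69) = 11799 and P(7, 70) = 12145; 11935 is not s-gonal.
s = 8: P(8, 63) = 11781 and P(8, 64) = 12160; 11935 is not s-gonal.
s = 9: P(9, 58) = 11629 and P(9, 59) = 12036; 11935 is not s-gonal.
s = 10: P(10, 55) = 11935. ✓
Hits: s ∈ {10} → 1.

1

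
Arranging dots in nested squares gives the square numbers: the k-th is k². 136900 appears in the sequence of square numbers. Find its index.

370

We need n² = 136900, so n = √136900 = 370.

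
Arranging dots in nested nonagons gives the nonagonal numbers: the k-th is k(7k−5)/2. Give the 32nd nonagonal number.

32·(7·32 − 5)/2 = 32·219/2 = 3504.

3504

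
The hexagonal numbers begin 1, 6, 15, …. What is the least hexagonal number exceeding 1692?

Solve n(2n−1) > 1692 for integer n.
The largest n with value ≤ 1692 is 29 (since 1653 ≤ 1692 < 1770), so the first above is n = 30, value 1770.

1770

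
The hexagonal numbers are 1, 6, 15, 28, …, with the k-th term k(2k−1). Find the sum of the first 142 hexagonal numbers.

1918917

Σ i(2i−1) = 2Σi² − Σi over i = 1..142.
Σi = 10153 and Σi² = 964535.
2·964535 − 1·10153 = 1918917.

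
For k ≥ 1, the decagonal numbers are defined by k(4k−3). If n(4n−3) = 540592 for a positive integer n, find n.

Set n(4n−3) = 540592, giving 4n² − 3n − 540592 = 0.
So n = (3 + 2941) / 8 = 2944/8 = 368.
Check: 368·(4·368 − 3) = 540592. ✓

368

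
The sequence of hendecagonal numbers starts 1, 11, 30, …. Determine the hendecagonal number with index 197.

The 197th hendecagonal number is n(9n−7)/2 with n = 197.
197·(9·197 − 7)/2 = 197·1766/2 = 197·883 = 173951.

173951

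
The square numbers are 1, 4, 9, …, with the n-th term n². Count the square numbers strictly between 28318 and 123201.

182

The n-th square number is n².
Smallest index with value > 28318: n = 169 (giving 28561).
Largest index with value < 123201: n = 350 (giving 122500).
Indices 169 through 350: 182 terms.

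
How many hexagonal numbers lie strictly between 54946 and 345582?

The n-th hexagonal number is n(2n−1).
Smallest index with value > 54946: n = 167 (giving 55611).
Largest index with value < 345582: n = 415 (giving 344035).
Indices 167 through 415: 249 terms.

249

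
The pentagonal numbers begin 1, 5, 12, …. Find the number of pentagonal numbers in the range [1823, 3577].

14

The n-th pentagonal number is n(3n−1)/2.
Smallest index with value ≥ 1823: n = 36 (giving 1926).
Largest index with value ≤ 3577: n = 49 (giving 3577).
Indices 36 through 49: 14 terms.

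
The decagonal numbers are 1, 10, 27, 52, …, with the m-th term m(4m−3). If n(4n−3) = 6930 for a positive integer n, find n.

42

Set n(4n−3) = 6930, giving 4n² − 3n − 6930 = 0.
The discriminant is 9 + 16·6930 = 110889, and √110889 = 333.
So n = (3 + 333) / 8 = 336/8 = 42.
Check: 42·(4·42 − 3) = 6930. ✓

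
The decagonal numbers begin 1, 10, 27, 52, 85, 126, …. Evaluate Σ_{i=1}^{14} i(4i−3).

3745

Σ i(4i−3) = 4Σi² − 3Σi over i = 1..14.
Σi = 105 and Σi² = 1015.
4·1015 − 3·105 = 3745.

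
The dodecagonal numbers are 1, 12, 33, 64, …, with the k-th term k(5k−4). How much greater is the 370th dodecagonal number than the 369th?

Consecutive dodecagonal numbers differ by 10n − 9: here 10·370 − 9 = 3691.

3691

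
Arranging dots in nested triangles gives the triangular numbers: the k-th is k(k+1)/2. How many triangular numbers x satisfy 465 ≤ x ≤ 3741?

The n-th triangular number is n(n+1)/2.
Smallest index with value ≥ 465: n = 30 (giving 465).
Largest index with value ≤ 3741: n = 86 (giving 3741).
Indices 30 through 86: 57 terms.

57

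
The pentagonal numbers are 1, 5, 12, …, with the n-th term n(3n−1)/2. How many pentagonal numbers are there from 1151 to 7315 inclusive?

43

The n-th pentagonal number is n(3n−1)/2.
Smallest index with value ≥ 1151: n = 28 (giving 1162).
Largest index with value ≤ 7315: n = 70 (giving 7315).
Indices 28 through 70: 43 terms.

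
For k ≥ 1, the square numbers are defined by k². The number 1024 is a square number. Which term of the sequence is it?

32

We need n² = 1024, so n = √1024 = 32.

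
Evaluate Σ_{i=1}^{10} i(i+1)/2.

Σ i(i+1)/2 = (Σi² + Σi) / 2 over i = 1..10.
Σi = 55 and Σi² = 385.
(1·385 + 1·55) / 2 = 440/2 = 220.

220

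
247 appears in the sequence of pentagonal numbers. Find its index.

Set n(3n−1)/2 = 247, giving 3n² − n − 494 = 0.
The discriminant is 1 + 24·247 = 5929, and √5929 = 77.
So n = (1 + 77) / 6 = 78/6 = 13.
Check: 13·(3·13 − 1)/2 = 247. ✓

13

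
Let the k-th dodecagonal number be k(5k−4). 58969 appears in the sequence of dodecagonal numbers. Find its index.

Set n(5n−4) = 58969, giving 5n² − 4n − 58969 = 0.
The discriminant is 16 + 20·58969 = 1179396, and √1179396 = 1086.
So n = (4 + 1086) / 10 = 1090/10 = 109.

109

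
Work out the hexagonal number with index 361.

361·(2·361 − 1) = 361·721 = 260281.

260281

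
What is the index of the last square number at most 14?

3

Solve n² ≤ 14 for integer n.
n = 3 gives 9 ≤ 14, while n = 4 gives 16 > 14; so the answer is index 3.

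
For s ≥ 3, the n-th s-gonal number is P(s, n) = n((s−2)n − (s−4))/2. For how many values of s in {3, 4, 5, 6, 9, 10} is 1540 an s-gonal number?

3

s = 3: P(3, 55) = 1540. ✓
s = 4: P(4, 39) = 1521 and P(4, 40) = 1600; 1540 is not s-gonal.
s = 5: P(5, 32) = 1520 and P(5, 33) = 1617; 1540 is not s-gonal.
s = 6: P(6, 28) = 1540. ✓
s = 9: P(9, 21) = 1491 and P(9, 22) = 1639; 1540 is not s-gonal.
s = 10: P(10, 20) = 1540. ✓
Hits: s ∈ {3, 6, 10} → 3.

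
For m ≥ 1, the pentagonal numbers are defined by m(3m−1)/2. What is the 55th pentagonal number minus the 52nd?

480

55·(3·55 − 1)/2 = 4510 and 52·(3·52 − 1)/2 = 4030.
Difference: 4510 − 4030 = 480.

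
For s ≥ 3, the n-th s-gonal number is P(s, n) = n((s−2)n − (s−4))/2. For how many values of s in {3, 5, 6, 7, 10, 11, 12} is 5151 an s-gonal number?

s = 3: P(3, 101) = 5151. ✓
s = 5: P(5, 58) = 5017 and P(5, 59) = 5192; 5151 is not s-gonal.
s = 6: P(6, 51) = 5151. ✓
s = 7: P(7, 45) = 4995 and P(7, 46) = 5221; 5151 is not s-gonal.
s = 10: P(10, 36) = 5076 and P(10, 37) = 5365; 5151 is not s-gonal.
s = 11: P(11, 34) = 5083 and P(11, 35) = 5390; 5151 is not s-gonal.
s = 12: P(12, 32) = 4992 and P(12, 33) = 5313; 5151 is not s-gonal.
Hits: s ∈ {3, 6} → 2.

2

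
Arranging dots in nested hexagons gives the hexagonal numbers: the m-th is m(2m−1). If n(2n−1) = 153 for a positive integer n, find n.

9

Set n(2n−1) = 153, giving 2n² − n − 153 = 0.
The discriminant is 1 + 8·153 = 1225, and √1225 = 35.
So n = (1 + 35) / 4 = 36/4 = 9.
Check: 9·(2·9 − 1) = 153. ✓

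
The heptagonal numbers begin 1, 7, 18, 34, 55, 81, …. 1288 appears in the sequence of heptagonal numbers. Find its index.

Set n(5n−3)/2 = 1288, giving 5n² − 3n − 2576 = 0.
The discriminant is 9 + 40·1288 = 51529, and √51529 = 227.
So n = (3 + 227) / 10 = 230/10 = 23.

23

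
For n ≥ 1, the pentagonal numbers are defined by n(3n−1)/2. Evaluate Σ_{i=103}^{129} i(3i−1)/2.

Σ i(3i−1)/2 = (3Σi² − Σi) / 2 over i = 103..129.
Σi = 8385 − 5253 = 3132 and Σi² = 723905 − 358955 = 364950.
(3·364950 − 1·3132) / 2 = 1091718/2 = 545859.

545859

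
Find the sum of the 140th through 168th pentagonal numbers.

1032458

Σ i(3i−1)/2 = (3Σi² − Σi) / 2 over i = 140..168.
Σi = 14196 − 9730 = 4466 and Σi² = 1594684 − 904890 = 689794.
(3·689794 − 1·4466) / 2 = 2064916/2 = 1032458.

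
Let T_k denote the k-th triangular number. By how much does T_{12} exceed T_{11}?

12

Consecutive triangular numbers differ by n: T_{12} − T_{11} = 12.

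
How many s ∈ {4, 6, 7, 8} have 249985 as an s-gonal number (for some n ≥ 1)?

s = 4: P(4, 499) = 249001 and P(4, 500) = 250000; 249985 is not s-gonal.
s = 6: P(6, 353) = 248865 and P(6, 354) = 250278; 249985 is not s-gonal.
s = 7: P(7, 316) = 249166 and P(7, 317) = 250747; 249985 is not s-gonal.
s = 8: P(8, 289) = 249985. ✓
Hits: s ∈ {8} → 1.

1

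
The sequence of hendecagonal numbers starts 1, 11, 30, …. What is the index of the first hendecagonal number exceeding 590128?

363

Solve n(9n−7)/2 > 590128 for integer n.
The largest n with value ≤ 590128 is 362 (since 588431 ≤ 590128 < 591690), so the first above is n = 363, value 591690.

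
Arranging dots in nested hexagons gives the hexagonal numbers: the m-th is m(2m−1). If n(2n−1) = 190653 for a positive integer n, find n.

Set n(2n−1) = 190653, giving 2n² − n − 190653 = 0.
The discriminant is 1 + 8·190653 = 1525225, and √1525225 = 1235.
So n = (1 + 1235) / 4 = 1236/4 = 309.
Check: 309·(2·309 − 1) = 190653. ✓

309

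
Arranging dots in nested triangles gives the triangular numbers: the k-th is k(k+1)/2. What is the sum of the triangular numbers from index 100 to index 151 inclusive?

418626

Σ i(i+1)/2 = (Σi² + Σi) / 2 over i = 100..151.
Σi = 11476 − 4950 = 6526 and Σi² = 1159076 − 328350 = 830726.
(1·830726 + 1·6526) / 2 = 837252/2 = 418626.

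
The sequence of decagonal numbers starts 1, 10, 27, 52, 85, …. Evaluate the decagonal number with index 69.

18837

69·(4·69 − 3) = 69·273 = 18837.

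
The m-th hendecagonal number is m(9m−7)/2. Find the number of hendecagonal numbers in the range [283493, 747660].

157

The n-th hendecagonal number is n(9n−7)/2.
Smallest index with value ≥ 283493: n = 252 (giving 284886).
Largest index with value ≤ 747660: n = 408 (giving 747660).
Indices 252 through 408: 157 terms.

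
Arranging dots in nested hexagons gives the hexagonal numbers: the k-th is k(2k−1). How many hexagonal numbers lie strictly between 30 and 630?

The n-th hexagonal number is n(2n−1).
Smallest index with value > 30: n = 5 (giving 45).
Largest index with value < 630: n = 17 (giving 561).
Indices 5 through 17: 13 terms.

13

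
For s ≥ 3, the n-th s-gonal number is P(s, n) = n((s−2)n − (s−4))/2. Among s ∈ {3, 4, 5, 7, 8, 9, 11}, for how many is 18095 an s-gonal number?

s = 3: P(3, 189) = 17955 and P(3, 190) = 18145; 18095 is not s-gonal.
s = 4: P(4, 134) = 17956 and P(4, 135) = 18225; 18095 is not s-gonal.
s = 5: P(5, 110) = 18095. ✓
s = 7: P(7, 85) = 17935 and P(7, 86) = 18361; 18095 is not s-gonal.
s = 8: P(8, 77) = 17633 and P(8, 78) = 18096; 18095 is not s-gonal.
s = 9: P(9, 72) = 17964 and P(9, 73) = 18469; 18095 is not s-gonal.
s = 11: P(11, 63) = 17640 and P(11, 64) = 18208; 18095 is not s-gonal.
Hits: s ∈ {5} → 1.

1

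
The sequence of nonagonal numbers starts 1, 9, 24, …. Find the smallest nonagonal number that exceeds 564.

651

Solve n(7n−5)/2 > 564 for integer n.
The largest n with value ≤ 564 is 13 (since 559 ≤ 564 < 651), so the first above is n = 14, value 651.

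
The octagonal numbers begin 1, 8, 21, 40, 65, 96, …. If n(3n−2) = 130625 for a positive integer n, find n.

Set n(3n−2) = 130625, giving 3n² − 2n − 130625 = 0.
The discriminant is 4 + 12·130625 = 1567504, and √1567504 = 1252.
So n = (2 + 1252) / 6 = 1254/6 = 209.
Check: 209·(3·209 − 2) = 130625. ✓

209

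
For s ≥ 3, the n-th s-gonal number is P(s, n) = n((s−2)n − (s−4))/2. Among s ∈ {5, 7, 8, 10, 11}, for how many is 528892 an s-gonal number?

1

s = 5: P(5, 593) = 527177 and P(5, 594) = 528957; 528892 is not s-gonal.
s = 7: P(7, 460) = 528310 and P(7, 461) = 530611; 528892 is not s-gonal.
s = 8: P(8, 420) = 528360 and P(8, 421) = 530881; 528892 is not s-gonal.
s = 10: P(10, 364) = 528892. ✓
s = 11: P(11, 343) = 528220 and P(11, 344) = 531308; 528892 is not s-gonal.
Hits: s ∈ {10} → 1.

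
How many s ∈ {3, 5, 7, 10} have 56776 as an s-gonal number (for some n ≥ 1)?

s = 3: P(3, 336) = 56616 and P(3, 337) = 56953; 56776 is not s-gonal.
s = 5: P(5, 194) = 56357 and P(5, 195) = 56940; 56776 is not s-gonal.
s = 7: P(7, 151) = 56776. ✓
s = 10: P(10, 119) = 56287 and P(10, 120) = 57240; 56776 is not s-gonal.
Hits: s ∈ {7} → 1.

1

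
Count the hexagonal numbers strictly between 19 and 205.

7

The n-th hexagonal number is n(2n−1).
Smallest index with value > 19: n = 4 (giving 28).
Largest index with value < 205: n = 10 (giving 190).
Indices 4 through 10: 7 terms.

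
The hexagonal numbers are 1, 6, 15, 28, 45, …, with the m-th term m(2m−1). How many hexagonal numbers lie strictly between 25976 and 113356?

124

The n-th hexagonal number is n(2n−1).
Smallest index with value > 25976: n = 115 (giving 26335).
Largest index with value < 113356: n = 238 (giving 113050).
Indices 115 through 238: 124 terms.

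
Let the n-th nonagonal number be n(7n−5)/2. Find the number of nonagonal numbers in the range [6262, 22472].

38

The n-th nonagonal number is n(7n−5)/2.
Smallest index with value ≥ 6262: n = 43 (giving 6364).
Largest index with value ≤ 22472: n = 80 (giving 22200).
Indices 43 through 80: 38 terms.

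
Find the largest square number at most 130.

Solve n² ≤ 130 for integer n.
n = 11 gives 121 ≤ 130, while n = 12 gives 144 > 130; so the answer is 121.

121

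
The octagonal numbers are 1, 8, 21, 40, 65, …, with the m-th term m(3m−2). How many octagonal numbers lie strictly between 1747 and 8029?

28

The n-th octagonal number is n(3n−2).
Smallest index with value > 1747: n = 25 (giving 1825).
Largest index with value < 8029: n = 52 (giving 8008).
Indices 25 through 52: 28 terms.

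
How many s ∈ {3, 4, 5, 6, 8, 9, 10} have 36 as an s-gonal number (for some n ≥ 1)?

2

s = 3: P(3, 8) = 36. ✓
s = 4: P(4, 6) = 36. ✓
s = 5: P(5, 5) = 35 and P(5, 6) = 51; 36 is not s-gonal.
s = 6: P(6, 4) = 28 and P(6, 5) = 45; 36 is not s-gonal.
s = 8: P(8, 3) = 21 and P(8, 4) = 40; 36 is not s-gonal.
s = 9: P(9, 3) = 24 and P(9, 4) = 46; 36 is not s-gonal.
s = 10: P(10, 3) = 27 and P(10, 4) = 52; 36 is not s-gonal.
Hits: s ∈ {3, 4} → 2.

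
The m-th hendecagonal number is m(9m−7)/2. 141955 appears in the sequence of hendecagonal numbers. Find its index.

Set n(9n−7)/2 = 141955, giving 9n² − 7n − 283910 = 0.
The discriminant is 49 + 72·141955 = 10220809, and √10220809 = 3197.
So n = (7 + 3197) / 18 = 3204/18 = 178.

178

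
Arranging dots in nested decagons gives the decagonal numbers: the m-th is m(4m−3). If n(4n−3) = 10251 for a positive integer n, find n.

51

Set n(4n−3) = 10251, giving 4n² − 3n − 10251 = 0.
So n = (3 + 405) / 8 = 408/8 = 51.
Check: 51·(4·51 − 3) = 10251. ✓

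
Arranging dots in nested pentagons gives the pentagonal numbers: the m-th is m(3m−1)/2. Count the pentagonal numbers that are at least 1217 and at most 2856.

The n-th pentagonal number is n(3n−1)/2.
Smallest index with value ≥ 1217: n = 29 (giving 1247).
Largest index with value ≤ 2856: n = 43 (giving 2752).
Indices 29 through 43: 15 terms.

15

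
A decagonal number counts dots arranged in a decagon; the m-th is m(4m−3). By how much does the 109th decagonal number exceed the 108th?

Consecutive decagonal numbers differ by 8n − 7: here 8·109 − 7 = 865.

865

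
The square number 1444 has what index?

We need n² = 1444, so n = √1444 = 38.

38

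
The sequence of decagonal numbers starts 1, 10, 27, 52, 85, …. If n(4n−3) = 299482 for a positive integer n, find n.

274

Set n(4n−3) = 299482, giving 4n² − 3n − 299482 = 0.
The discriminant is 9 + 16·299482 = 4791721, and √4791721 = 2189.
So n = (3 + 2189) / 8 = 2192/8 = 274.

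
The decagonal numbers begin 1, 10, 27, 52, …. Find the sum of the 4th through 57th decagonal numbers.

Σ i(4i−3) = 4Σi² − 3Σi over i = 4..57.
Σi = 1653 − 6 = 1647 and Σi² = 63365 − 14 = 63351.
4·63351 − 3·1647 = 248463.

248463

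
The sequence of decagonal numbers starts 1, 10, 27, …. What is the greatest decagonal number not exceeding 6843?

6601

Solve n(4n−3) ≤ 6843 for integer n.
n = 41 gives 6601 ≤ 6843, while n = 42 gives 6930 > 6843; so the answer is 6601.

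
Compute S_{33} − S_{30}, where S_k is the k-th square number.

189

33² = 1089 and 30² = 900.
Difference: 1089 − 900 = 189.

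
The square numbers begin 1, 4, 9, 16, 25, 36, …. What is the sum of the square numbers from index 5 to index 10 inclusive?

355

Σ_{i=5}^{10} i² = 385 − 30 = 355.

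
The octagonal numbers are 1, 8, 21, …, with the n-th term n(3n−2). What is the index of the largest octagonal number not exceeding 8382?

53

Solve n(3n−2) ≤ 8382 for integer n.
n = 53 gives 8321 ≤ 8382, while n = 54 gives 8640 > 8382; so the answer is index 53.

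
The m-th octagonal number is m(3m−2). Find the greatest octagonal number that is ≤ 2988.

Solve n(3n−2) ≤ 2988 for integer n.
n = 31 gives 2821 ≤ 2988, while n = 32 gives 3008 > 2988; so the answer is 2821.

2821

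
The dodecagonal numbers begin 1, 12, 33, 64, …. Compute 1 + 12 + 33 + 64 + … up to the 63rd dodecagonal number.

418656

Σ i(5i−4) = 5Σi² − 4Σi over i = 1..63.
Σi = 2016 and Σi² = 85344.
5·85344 − 4·2016 = 418656.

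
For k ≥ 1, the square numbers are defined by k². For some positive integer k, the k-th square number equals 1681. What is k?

41

We need n² = 1681, so n = √1681 = 41.
Check: 41² = 1681. ✓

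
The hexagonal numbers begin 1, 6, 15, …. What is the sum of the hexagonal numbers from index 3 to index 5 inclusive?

88

Σ i(2i−1) = 2Σi² − Σi over i = 3..5.
Σi = 15 − 3 = 12 and Σi² = 55 − 5 = 50.
2·50 − 1·12 = 88.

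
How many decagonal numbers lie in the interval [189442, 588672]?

The n-th decagonal number is n(4n−3).
Smallest index with value ≥ 189442: n = 218 (giving 189442).
Largest index with value ≤ 588672: n = 384 (giving 588672).
Indices 218 through 384: 167 terms.

167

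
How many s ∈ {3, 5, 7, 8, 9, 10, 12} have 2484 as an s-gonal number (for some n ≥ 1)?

1

s = 3: P(3, 69) = 2415 and P(3, 70) = 2485; 2484 is not s-gonal.
s = 5: P(5, 40) = 2380 and P(5, 41) = 2501; 2484 is not s-gonal.
s = 7: P(7, 31) = 2356 and P(7, 32) = 2512; 2484 is not s-gonal.
s = 8: P(8, 29) = 2465 and P(8, 30) = 2640; 2484 is not s-gonal.
s = 9: P(9, 27) = 2484. ✓
s = 10: P(10, 25) = 2425 and P(10, 26) = 2626; 2484 is not s-gonal.
s = 12: P(12, 22) = 2332 and P(12, 23) = 2553; 2484 is not s-gonal.
Hits: s ∈ {9} → 1.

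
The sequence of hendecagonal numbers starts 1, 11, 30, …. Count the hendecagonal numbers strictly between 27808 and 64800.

The n-th hendecagonal number is n(9n−7)/2.
Smallest index with value > 27808: n = 80 (giving 28520).
Largest index with value < 64800: n = 120 (giving 64380).
Indices 80 through 120: 41 terms.

41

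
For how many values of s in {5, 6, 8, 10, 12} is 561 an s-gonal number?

2

s = 5: P(5, 19) = 532 and P(5, 20) = 590; 561 is not s-gonal.
s = 6: P(6, 17) = 561. ✓
s = 8: P(8, 14) = 560 and P(8, 15) = 645; 561 is not s-gonal.
s = 10: P(10, 12) = 540 and P(10, 13) = 637; 561 is not s-gonal.
s = 12: P(12, 11) = 561. ✓
Hits: s ∈ {6, 12} → 2.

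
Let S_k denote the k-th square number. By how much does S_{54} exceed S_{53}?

107

n² − (n−1)² = 2n − 1, so 54² − 53² = 2·54 − 1 = 107.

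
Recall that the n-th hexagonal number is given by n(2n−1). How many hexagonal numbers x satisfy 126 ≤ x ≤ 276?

The n-th hexagonal number is n(2n−1).
Smallest index with value ≥ 126: n = 9 (giving 153).
Largest index with value ≤ 276: n = 12 (giving 276).
Indices 9 through 12: 4 terms.

4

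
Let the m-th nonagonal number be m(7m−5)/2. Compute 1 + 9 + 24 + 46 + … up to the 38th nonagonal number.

64714

Σ i(7i−5)/2 = (7Σi² − 5Σi) / 2 over i = 1..38.
Σi = 741 and Σi² = 19019.
(7·19019 − 5·741) / 2 = 129428/2 = 64714.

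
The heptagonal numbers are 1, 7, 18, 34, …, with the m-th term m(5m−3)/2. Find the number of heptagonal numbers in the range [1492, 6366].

The n-th heptagonal number is n(5n−3)/2.
Smallest index with value ≥ 1492: n = 25 (giving 1525).
Largest index with value ≤ 6366: n = 50 (giving 6175).
Indices 25 through 50: 26 terms.

26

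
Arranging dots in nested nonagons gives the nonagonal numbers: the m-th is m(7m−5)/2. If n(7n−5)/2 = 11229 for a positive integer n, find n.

57

Set n(7n−5)/2 = 11229, giving 7n² − 5n − 22458 = 0.
The discriminant is 25 + 56·11229 = 628849, and √628849 = 793.
So n = (5 + 793) / 14 = 798/14 = 57.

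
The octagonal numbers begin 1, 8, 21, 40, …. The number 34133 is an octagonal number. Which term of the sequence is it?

107

Set n(3n−2) = 34133, giving 3n² − 2n − 34133 = 0.
So n = (2 + 640) / 6 = 642/6 = 107.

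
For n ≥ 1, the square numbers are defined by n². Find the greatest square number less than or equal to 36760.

Solve n² ≤ 36760 for integer n.
n = 191 gives 36481 ≤ 36760, while n = 192 gives 36864 > 36760; so the answer is 36481.

36481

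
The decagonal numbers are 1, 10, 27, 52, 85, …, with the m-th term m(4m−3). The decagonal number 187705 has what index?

Set n(4n−3) = 187705, giving 4n² − 3n − 187705 = 0.
The discriminant is 9 + 16·187705 = 3003289, and √3003289 = 1733.
So n = (3 + 1733) / 8 = 1736/8 = 217.
Check: 217·(4·217 − 3) = 187705. ✓

217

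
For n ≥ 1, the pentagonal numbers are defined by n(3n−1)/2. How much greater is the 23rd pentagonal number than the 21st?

131

23·(3·23 − 1)/2 = 782 and 21·(3·21 − 1)/2 = 651.
Difference: 782 − 651 = 131.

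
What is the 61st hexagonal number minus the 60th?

Consecutive hexagonal numbers differ by 4n − 3: here 4·61 − 3 = 241.

241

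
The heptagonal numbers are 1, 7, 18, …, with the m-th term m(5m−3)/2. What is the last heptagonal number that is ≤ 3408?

Solve n(5n−3)/2 ≤ 3408 for integer n.
n = 37 gives 3367 ≤ 3408, while n = 38 gives 3553 > 3408; so the answer is 3367.

3367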